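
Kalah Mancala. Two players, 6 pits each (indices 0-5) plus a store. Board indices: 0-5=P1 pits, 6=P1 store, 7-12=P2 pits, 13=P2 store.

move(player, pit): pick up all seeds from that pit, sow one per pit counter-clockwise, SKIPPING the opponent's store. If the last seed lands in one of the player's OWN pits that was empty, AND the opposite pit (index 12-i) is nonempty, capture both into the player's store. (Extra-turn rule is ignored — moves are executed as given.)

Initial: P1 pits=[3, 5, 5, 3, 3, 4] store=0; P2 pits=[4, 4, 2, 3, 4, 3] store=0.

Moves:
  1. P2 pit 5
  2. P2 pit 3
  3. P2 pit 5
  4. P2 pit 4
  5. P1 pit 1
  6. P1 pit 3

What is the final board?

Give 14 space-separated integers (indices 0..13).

Move 1: P2 pit5 -> P1=[4,6,5,3,3,4](0) P2=[4,4,2,3,4,0](1)
Move 2: P2 pit3 -> P1=[4,6,5,3,3,4](0) P2=[4,4,2,0,5,1](2)
Move 3: P2 pit5 -> P1=[4,6,5,3,3,4](0) P2=[4,4,2,0,5,0](3)
Move 4: P2 pit4 -> P1=[5,7,6,3,3,4](0) P2=[4,4,2,0,0,1](4)
Move 5: P1 pit1 -> P1=[5,0,7,4,4,5](1) P2=[5,5,2,0,0,1](4)
Move 6: P1 pit3 -> P1=[5,0,7,0,5,6](2) P2=[6,5,2,0,0,1](4)

Answer: 5 0 7 0 5 6 2 6 5 2 0 0 1 4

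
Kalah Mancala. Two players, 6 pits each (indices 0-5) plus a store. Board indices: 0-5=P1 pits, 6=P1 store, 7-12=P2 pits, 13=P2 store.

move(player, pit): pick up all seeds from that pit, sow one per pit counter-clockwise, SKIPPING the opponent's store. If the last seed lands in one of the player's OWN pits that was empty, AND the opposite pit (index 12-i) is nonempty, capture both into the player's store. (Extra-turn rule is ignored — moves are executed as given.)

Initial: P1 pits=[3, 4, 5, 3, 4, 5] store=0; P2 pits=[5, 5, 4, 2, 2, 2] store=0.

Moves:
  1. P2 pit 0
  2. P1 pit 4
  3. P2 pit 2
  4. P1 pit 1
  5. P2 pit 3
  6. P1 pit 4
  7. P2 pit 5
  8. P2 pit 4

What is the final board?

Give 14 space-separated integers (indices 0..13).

Move 1: P2 pit0 -> P1=[3,4,5,3,4,5](0) P2=[0,6,5,3,3,3](0)
Move 2: P1 pit4 -> P1=[3,4,5,3,0,6](1) P2=[1,7,5,3,3,3](0)
Move 3: P2 pit2 -> P1=[4,4,5,3,0,6](1) P2=[1,7,0,4,4,4](1)
Move 4: P1 pit1 -> P1=[4,0,6,4,1,7](1) P2=[1,7,0,4,4,4](1)
Move 5: P2 pit3 -> P1=[5,0,6,4,1,7](1) P2=[1,7,0,0,5,5](2)
Move 6: P1 pit4 -> P1=[5,0,6,4,0,8](1) P2=[1,7,0,0,5,5](2)
Move 7: P2 pit5 -> P1=[6,1,7,5,0,8](1) P2=[1,7,0,0,5,0](3)
Move 8: P2 pit4 -> P1=[7,2,8,5,0,8](1) P2=[1,7,0,0,0,1](4)

Answer: 7 2 8 5 0 8 1 1 7 0 0 0 1 4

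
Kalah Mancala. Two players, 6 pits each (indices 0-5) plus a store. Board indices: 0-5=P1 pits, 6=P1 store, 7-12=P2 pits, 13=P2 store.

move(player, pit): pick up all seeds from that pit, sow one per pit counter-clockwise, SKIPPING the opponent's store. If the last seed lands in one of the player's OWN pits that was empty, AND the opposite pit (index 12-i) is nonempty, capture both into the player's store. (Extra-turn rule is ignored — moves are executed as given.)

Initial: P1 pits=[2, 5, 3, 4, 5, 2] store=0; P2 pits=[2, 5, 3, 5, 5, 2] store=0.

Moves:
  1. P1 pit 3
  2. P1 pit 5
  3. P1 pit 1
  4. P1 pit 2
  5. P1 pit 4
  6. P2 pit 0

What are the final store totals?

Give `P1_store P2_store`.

Answer: 5 0

Derivation:
Move 1: P1 pit3 -> P1=[2,5,3,0,6,3](1) P2=[3,5,3,5,5,2](0)
Move 2: P1 pit5 -> P1=[2,5,3,0,6,0](2) P2=[4,6,3,5,5,2](0)
Move 3: P1 pit1 -> P1=[2,0,4,1,7,1](3) P2=[4,6,3,5,5,2](0)
Move 4: P1 pit2 -> P1=[2,0,0,2,8,2](4) P2=[4,6,3,5,5,2](0)
Move 5: P1 pit4 -> P1=[2,0,0,2,0,3](5) P2=[5,7,4,6,6,3](0)
Move 6: P2 pit0 -> P1=[2,0,0,2,0,3](5) P2=[0,8,5,7,7,4](0)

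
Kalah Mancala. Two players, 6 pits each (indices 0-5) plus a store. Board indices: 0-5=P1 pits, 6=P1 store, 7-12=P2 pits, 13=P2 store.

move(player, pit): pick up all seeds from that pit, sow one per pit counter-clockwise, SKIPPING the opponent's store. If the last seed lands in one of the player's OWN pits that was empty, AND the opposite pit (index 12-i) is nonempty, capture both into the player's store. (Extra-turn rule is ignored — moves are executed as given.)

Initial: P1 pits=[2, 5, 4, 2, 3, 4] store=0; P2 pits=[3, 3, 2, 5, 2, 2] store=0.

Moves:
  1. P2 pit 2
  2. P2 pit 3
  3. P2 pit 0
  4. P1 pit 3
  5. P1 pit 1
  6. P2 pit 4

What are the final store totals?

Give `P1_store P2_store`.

Move 1: P2 pit2 -> P1=[2,5,4,2,3,4](0) P2=[3,3,0,6,3,2](0)
Move 2: P2 pit3 -> P1=[3,6,5,2,3,4](0) P2=[3,3,0,0,4,3](1)
Move 3: P2 pit0 -> P1=[3,6,0,2,3,4](0) P2=[0,4,1,0,4,3](7)
Move 4: P1 pit3 -> P1=[3,6,0,0,4,5](0) P2=[0,4,1,0,4,3](7)
Move 5: P1 pit1 -> P1=[3,0,1,1,5,6](1) P2=[1,4,1,0,4,3](7)
Move 6: P2 pit4 -> P1=[4,1,1,1,5,6](1) P2=[1,4,1,0,0,4](8)

Answer: 1 8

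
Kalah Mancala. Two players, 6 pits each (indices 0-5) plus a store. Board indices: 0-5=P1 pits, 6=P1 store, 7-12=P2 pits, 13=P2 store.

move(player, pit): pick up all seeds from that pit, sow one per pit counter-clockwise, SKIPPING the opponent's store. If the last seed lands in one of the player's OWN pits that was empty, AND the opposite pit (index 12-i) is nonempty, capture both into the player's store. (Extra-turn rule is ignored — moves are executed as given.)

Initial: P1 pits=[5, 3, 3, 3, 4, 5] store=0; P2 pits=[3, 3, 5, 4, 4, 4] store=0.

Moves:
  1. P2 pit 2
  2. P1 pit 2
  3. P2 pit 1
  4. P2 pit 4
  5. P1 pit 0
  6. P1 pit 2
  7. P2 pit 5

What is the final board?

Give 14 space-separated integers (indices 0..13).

Move 1: P2 pit2 -> P1=[6,3,3,3,4,5](0) P2=[3,3,0,5,5,5](1)
Move 2: P1 pit2 -> P1=[6,3,0,4,5,6](0) P2=[3,3,0,5,5,5](1)
Move 3: P2 pit1 -> P1=[6,3,0,4,5,6](0) P2=[3,0,1,6,6,5](1)
Move 4: P2 pit4 -> P1=[7,4,1,5,5,6](0) P2=[3,0,1,6,0,6](2)
Move 5: P1 pit0 -> P1=[0,5,2,6,6,7](1) P2=[4,0,1,6,0,6](2)
Move 6: P1 pit2 -> P1=[0,5,0,7,7,7](1) P2=[4,0,1,6,0,6](2)
Move 7: P2 pit5 -> P1=[1,6,1,8,8,7](1) P2=[4,0,1,6,0,0](3)

Answer: 1 6 1 8 8 7 1 4 0 1 6 0 0 3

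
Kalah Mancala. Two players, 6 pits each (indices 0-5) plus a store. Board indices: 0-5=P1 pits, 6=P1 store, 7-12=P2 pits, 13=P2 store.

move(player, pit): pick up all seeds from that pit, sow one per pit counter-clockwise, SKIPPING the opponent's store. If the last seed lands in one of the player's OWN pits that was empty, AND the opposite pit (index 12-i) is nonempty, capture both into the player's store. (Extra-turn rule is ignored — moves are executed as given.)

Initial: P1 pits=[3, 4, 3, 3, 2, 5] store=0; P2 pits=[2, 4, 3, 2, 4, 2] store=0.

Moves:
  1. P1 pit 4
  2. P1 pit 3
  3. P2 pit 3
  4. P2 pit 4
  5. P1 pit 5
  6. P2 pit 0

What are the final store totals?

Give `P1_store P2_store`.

Answer: 3 1

Derivation:
Move 1: P1 pit4 -> P1=[3,4,3,3,0,6](1) P2=[2,4,3,2,4,2](0)
Move 2: P1 pit3 -> P1=[3,4,3,0,1,7](2) P2=[2,4,3,2,4,2](0)
Move 3: P2 pit3 -> P1=[3,4,3,0,1,7](2) P2=[2,4,3,0,5,3](0)
Move 4: P2 pit4 -> P1=[4,5,4,0,1,7](2) P2=[2,4,3,0,0,4](1)
Move 5: P1 pit5 -> P1=[4,5,4,0,1,0](3) P2=[3,5,4,1,1,5](1)
Move 6: P2 pit0 -> P1=[4,5,4,0,1,0](3) P2=[0,6,5,2,1,5](1)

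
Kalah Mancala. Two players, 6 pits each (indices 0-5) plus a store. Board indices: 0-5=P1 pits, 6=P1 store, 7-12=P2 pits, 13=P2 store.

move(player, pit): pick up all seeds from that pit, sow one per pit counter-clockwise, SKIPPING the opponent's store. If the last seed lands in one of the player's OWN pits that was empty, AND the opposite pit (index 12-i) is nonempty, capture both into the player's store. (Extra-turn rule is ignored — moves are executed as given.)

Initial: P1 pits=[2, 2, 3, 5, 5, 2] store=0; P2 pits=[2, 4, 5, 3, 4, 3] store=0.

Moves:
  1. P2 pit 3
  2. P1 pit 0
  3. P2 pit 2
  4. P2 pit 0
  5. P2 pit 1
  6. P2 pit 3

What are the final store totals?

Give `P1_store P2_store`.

Answer: 0 9

Derivation:
Move 1: P2 pit3 -> P1=[2,2,3,5,5,2](0) P2=[2,4,5,0,5,4](1)
Move 2: P1 pit0 -> P1=[0,3,4,5,5,2](0) P2=[2,4,5,0,5,4](1)
Move 3: P2 pit2 -> P1=[1,3,4,5,5,2](0) P2=[2,4,0,1,6,5](2)
Move 4: P2 pit0 -> P1=[1,3,4,0,5,2](0) P2=[0,5,0,1,6,5](8)
Move 5: P2 pit1 -> P1=[1,3,4,0,5,2](0) P2=[0,0,1,2,7,6](9)
Move 6: P2 pit3 -> P1=[1,3,4,0,5,2](0) P2=[0,0,1,0,8,7](9)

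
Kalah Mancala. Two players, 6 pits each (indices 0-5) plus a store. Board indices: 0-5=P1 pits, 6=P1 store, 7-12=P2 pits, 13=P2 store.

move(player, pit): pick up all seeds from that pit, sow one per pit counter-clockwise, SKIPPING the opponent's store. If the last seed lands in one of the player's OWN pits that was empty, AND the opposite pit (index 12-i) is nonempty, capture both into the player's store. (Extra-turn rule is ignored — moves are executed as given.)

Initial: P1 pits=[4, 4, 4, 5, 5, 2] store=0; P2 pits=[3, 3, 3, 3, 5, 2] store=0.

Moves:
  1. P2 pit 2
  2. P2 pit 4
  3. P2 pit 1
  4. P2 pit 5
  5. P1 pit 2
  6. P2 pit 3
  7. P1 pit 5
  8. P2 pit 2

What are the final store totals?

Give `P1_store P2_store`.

Move 1: P2 pit2 -> P1=[4,4,4,5,5,2](0) P2=[3,3,0,4,6,3](0)
Move 2: P2 pit4 -> P1=[5,5,5,6,5,2](0) P2=[3,3,0,4,0,4](1)
Move 3: P2 pit1 -> P1=[5,0,5,6,5,2](0) P2=[3,0,1,5,0,4](7)
Move 4: P2 pit5 -> P1=[6,1,6,6,5,2](0) P2=[3,0,1,5,0,0](8)
Move 5: P1 pit2 -> P1=[6,1,0,7,6,3](1) P2=[4,1,1,5,0,0](8)
Move 6: P2 pit3 -> P1=[7,2,0,7,6,3](1) P2=[4,1,1,0,1,1](9)
Move 7: P1 pit5 -> P1=[7,2,0,7,6,0](2) P2=[5,2,1,0,1,1](9)
Move 8: P2 pit2 -> P1=[7,2,0,7,6,0](2) P2=[5,2,0,1,1,1](9)

Answer: 2 9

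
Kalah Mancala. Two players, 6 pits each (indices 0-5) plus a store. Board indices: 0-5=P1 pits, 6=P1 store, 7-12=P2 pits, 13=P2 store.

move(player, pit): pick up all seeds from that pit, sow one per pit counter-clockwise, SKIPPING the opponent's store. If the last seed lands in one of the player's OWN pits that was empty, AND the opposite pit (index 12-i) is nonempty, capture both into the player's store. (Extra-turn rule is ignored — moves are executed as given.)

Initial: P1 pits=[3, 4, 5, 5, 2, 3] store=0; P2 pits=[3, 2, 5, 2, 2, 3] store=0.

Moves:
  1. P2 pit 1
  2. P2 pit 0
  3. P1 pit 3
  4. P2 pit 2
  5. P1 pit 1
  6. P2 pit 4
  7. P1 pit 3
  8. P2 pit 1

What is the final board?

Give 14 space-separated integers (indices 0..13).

Move 1: P2 pit1 -> P1=[3,4,5,5,2,3](0) P2=[3,0,6,3,2,3](0)
Move 2: P2 pit0 -> P1=[3,4,5,5,2,3](0) P2=[0,1,7,4,2,3](0)
Move 3: P1 pit3 -> P1=[3,4,5,0,3,4](1) P2=[1,2,7,4,2,3](0)
Move 4: P2 pit2 -> P1=[4,5,6,0,3,4](1) P2=[1,2,0,5,3,4](1)
Move 5: P1 pit1 -> P1=[4,0,7,1,4,5](2) P2=[1,2,0,5,3,4](1)
Move 6: P2 pit4 -> P1=[5,0,7,1,4,5](2) P2=[1,2,0,5,0,5](2)
Move 7: P1 pit3 -> P1=[5,0,7,0,5,5](2) P2=[1,2,0,5,0,5](2)
Move 8: P2 pit1 -> P1=[5,0,7,0,5,5](2) P2=[1,0,1,6,0,5](2)

Answer: 5 0 7 0 5 5 2 1 0 1 6 0 5 2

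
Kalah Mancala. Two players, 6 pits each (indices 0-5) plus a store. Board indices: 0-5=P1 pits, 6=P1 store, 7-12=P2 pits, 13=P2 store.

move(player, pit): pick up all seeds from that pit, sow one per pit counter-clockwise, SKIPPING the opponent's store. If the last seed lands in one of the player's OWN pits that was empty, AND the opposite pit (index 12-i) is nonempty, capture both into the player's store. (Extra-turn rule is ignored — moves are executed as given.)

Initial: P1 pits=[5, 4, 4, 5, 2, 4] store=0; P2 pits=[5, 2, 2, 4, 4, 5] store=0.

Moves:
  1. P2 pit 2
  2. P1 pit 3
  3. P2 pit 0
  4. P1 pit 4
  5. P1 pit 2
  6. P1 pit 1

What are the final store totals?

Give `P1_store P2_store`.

Move 1: P2 pit2 -> P1=[5,4,4,5,2,4](0) P2=[5,2,0,5,5,5](0)
Move 2: P1 pit3 -> P1=[5,4,4,0,3,5](1) P2=[6,3,0,5,5,5](0)
Move 3: P2 pit0 -> P1=[5,4,4,0,3,5](1) P2=[0,4,1,6,6,6](1)
Move 4: P1 pit4 -> P1=[5,4,4,0,0,6](2) P2=[1,4,1,6,6,6](1)
Move 5: P1 pit2 -> P1=[5,4,0,1,1,7](3) P2=[1,4,1,6,6,6](1)
Move 6: P1 pit1 -> P1=[5,0,1,2,2,8](3) P2=[1,4,1,6,6,6](1)

Answer: 3 1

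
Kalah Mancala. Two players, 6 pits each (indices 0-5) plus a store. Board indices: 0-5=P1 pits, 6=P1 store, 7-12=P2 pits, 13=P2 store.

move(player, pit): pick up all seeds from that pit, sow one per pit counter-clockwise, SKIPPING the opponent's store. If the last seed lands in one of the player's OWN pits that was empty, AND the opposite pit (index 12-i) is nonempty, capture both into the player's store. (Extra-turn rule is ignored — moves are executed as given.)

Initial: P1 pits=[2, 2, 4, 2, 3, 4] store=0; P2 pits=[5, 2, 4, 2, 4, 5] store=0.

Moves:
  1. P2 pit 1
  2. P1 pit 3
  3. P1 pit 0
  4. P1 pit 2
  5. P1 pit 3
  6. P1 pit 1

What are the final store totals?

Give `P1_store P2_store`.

Move 1: P2 pit1 -> P1=[2,2,4,2,3,4](0) P2=[5,0,5,3,4,5](0)
Move 2: P1 pit3 -> P1=[2,2,4,0,4,5](0) P2=[5,0,5,3,4,5](0)
Move 3: P1 pit0 -> P1=[0,3,5,0,4,5](0) P2=[5,0,5,3,4,5](0)
Move 4: P1 pit2 -> P1=[0,3,0,1,5,6](1) P2=[6,0,5,3,4,5](0)
Move 5: P1 pit3 -> P1=[0,3,0,0,6,6](1) P2=[6,0,5,3,4,5](0)
Move 6: P1 pit1 -> P1=[0,0,1,1,7,6](1) P2=[6,0,5,3,4,5](0)

Answer: 1 0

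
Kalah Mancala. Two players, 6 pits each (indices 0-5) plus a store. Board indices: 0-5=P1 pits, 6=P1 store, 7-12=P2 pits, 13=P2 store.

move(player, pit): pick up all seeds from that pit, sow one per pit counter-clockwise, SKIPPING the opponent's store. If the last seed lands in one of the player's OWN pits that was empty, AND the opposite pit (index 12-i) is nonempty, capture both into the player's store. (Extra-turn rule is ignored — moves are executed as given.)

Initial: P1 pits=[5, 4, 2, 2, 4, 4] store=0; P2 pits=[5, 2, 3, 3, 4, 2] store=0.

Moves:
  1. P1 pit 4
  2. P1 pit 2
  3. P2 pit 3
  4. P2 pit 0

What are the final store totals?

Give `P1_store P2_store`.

Move 1: P1 pit4 -> P1=[5,4,2,2,0,5](1) P2=[6,3,3,3,4,2](0)
Move 2: P1 pit2 -> P1=[5,4,0,3,0,5](5) P2=[6,0,3,3,4,2](0)
Move 3: P2 pit3 -> P1=[5,4,0,3,0,5](5) P2=[6,0,3,0,5,3](1)
Move 4: P2 pit0 -> P1=[5,4,0,3,0,5](5) P2=[0,1,4,1,6,4](2)

Answer: 5 2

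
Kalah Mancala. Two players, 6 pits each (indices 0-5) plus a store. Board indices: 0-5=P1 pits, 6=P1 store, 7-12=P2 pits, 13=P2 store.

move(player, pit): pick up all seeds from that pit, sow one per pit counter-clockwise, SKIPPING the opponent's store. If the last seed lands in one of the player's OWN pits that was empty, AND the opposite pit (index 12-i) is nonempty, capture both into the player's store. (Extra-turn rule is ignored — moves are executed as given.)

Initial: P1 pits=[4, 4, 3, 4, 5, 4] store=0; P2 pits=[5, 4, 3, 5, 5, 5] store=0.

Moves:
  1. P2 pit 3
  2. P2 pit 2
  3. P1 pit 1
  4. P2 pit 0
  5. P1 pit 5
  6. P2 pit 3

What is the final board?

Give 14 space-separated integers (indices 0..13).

Answer: 5 0 4 5 6 0 2 1 6 2 0 9 9 2

Derivation:
Move 1: P2 pit3 -> P1=[5,5,3,4,5,4](0) P2=[5,4,3,0,6,6](1)
Move 2: P2 pit2 -> P1=[5,5,3,4,5,4](0) P2=[5,4,0,1,7,7](1)
Move 3: P1 pit1 -> P1=[5,0,4,5,6,5](1) P2=[5,4,0,1,7,7](1)
Move 4: P2 pit0 -> P1=[5,0,4,5,6,5](1) P2=[0,5,1,2,8,8](1)
Move 5: P1 pit5 -> P1=[5,0,4,5,6,0](2) P2=[1,6,2,3,8,8](1)
Move 6: P2 pit3 -> P1=[5,0,4,5,6,0](2) P2=[1,6,2,0,9,9](2)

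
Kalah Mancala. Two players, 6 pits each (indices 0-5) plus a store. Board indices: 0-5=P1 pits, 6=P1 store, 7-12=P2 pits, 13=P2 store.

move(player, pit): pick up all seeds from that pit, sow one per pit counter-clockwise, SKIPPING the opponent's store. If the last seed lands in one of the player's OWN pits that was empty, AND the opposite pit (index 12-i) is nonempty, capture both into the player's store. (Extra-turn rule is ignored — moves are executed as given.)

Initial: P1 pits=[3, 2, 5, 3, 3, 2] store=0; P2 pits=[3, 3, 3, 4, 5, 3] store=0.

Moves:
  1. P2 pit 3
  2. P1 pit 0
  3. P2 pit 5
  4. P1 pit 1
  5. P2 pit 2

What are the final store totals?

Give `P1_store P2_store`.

Move 1: P2 pit3 -> P1=[4,2,5,3,3,2](0) P2=[3,3,3,0,6,4](1)
Move 2: P1 pit0 -> P1=[0,3,6,4,4,2](0) P2=[3,3,3,0,6,4](1)
Move 3: P2 pit5 -> P1=[1,4,7,4,4,2](0) P2=[3,3,3,0,6,0](2)
Move 4: P1 pit1 -> P1=[1,0,8,5,5,3](0) P2=[3,3,3,0,6,0](2)
Move 5: P2 pit2 -> P1=[0,0,8,5,5,3](0) P2=[3,3,0,1,7,0](4)

Answer: 0 4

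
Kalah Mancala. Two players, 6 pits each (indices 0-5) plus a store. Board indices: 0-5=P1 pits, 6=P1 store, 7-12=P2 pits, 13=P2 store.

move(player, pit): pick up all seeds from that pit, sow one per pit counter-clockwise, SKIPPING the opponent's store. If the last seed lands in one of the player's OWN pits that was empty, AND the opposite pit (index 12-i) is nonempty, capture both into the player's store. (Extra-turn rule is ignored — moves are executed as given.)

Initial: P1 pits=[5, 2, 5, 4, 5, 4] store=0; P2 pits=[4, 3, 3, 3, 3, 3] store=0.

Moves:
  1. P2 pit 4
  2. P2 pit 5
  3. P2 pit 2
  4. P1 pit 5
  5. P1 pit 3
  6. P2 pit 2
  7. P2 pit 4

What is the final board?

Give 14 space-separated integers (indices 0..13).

Move 1: P2 pit4 -> P1=[6,2,5,4,5,4](0) P2=[4,3,3,3,0,4](1)
Move 2: P2 pit5 -> P1=[7,3,6,4,5,4](0) P2=[4,3,3,3,0,0](2)
Move 3: P2 pit2 -> P1=[0,3,6,4,5,4](0) P2=[4,3,0,4,1,0](10)
Move 4: P1 pit5 -> P1=[0,3,6,4,5,0](1) P2=[5,4,1,4,1,0](10)
Move 5: P1 pit3 -> P1=[0,3,6,0,6,1](2) P2=[6,4,1,4,1,0](10)
Move 6: P2 pit2 -> P1=[0,3,6,0,6,1](2) P2=[6,4,0,5,1,0](10)
Move 7: P2 pit4 -> P1=[0,3,6,0,6,1](2) P2=[6,4,0,5,0,1](10)

Answer: 0 3 6 0 6 1 2 6 4 0 5 0 1 10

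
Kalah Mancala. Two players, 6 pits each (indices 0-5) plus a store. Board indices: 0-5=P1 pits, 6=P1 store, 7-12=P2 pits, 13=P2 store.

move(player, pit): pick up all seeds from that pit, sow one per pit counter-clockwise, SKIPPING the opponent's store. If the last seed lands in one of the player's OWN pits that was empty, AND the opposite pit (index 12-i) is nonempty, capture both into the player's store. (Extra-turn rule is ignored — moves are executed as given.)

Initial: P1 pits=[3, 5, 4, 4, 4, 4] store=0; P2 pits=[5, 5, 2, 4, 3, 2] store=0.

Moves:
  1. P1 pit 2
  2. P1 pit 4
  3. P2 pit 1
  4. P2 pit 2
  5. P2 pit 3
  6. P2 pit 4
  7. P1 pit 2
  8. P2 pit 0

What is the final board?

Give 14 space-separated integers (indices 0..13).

Move 1: P1 pit2 -> P1=[3,5,0,5,5,5](1) P2=[5,5,2,4,3,2](0)
Move 2: P1 pit4 -> P1=[3,5,0,5,0,6](2) P2=[6,6,3,4,3,2](0)
Move 3: P2 pit1 -> P1=[4,5,0,5,0,6](2) P2=[6,0,4,5,4,3](1)
Move 4: P2 pit2 -> P1=[4,5,0,5,0,6](2) P2=[6,0,0,6,5,4](2)
Move 5: P2 pit3 -> P1=[5,6,1,5,0,6](2) P2=[6,0,0,0,6,5](3)
Move 6: P2 pit4 -> P1=[6,7,2,6,0,6](2) P2=[6,0,0,0,0,6](4)
Move 7: P1 pit2 -> P1=[6,7,0,7,1,6](2) P2=[6,0,0,0,0,6](4)
Move 8: P2 pit0 -> P1=[6,7,0,7,1,6](2) P2=[0,1,1,1,1,7](5)

Answer: 6 7 0 7 1 6 2 0 1 1 1 1 7 5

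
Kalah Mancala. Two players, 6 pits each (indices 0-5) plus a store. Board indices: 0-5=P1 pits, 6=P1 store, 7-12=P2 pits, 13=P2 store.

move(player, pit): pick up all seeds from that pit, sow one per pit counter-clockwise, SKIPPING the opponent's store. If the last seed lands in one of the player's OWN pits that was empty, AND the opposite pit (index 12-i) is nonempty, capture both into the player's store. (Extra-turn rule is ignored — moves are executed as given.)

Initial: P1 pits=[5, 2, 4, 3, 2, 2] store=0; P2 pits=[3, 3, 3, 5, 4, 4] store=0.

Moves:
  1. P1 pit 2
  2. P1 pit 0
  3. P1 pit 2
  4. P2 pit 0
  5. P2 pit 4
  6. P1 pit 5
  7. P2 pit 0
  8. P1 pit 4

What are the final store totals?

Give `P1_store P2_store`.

Move 1: P1 pit2 -> P1=[5,2,0,4,3,3](1) P2=[3,3,3,5,4,4](0)
Move 2: P1 pit0 -> P1=[0,3,1,5,4,4](1) P2=[3,3,3,5,4,4](0)
Move 3: P1 pit2 -> P1=[0,3,0,6,4,4](1) P2=[3,3,3,5,4,4](0)
Move 4: P2 pit0 -> P1=[0,3,0,6,4,4](1) P2=[0,4,4,6,4,4](0)
Move 5: P2 pit4 -> P1=[1,4,0,6,4,4](1) P2=[0,4,4,6,0,5](1)
Move 6: P1 pit5 -> P1=[1,4,0,6,4,0](2) P2=[1,5,5,6,0,5](1)
Move 7: P2 pit0 -> P1=[1,4,0,6,4,0](2) P2=[0,6,5,6,0,5](1)
Move 8: P1 pit4 -> P1=[1,4,0,6,0,1](3) P2=[1,7,5,6,0,5](1)

Answer: 3 1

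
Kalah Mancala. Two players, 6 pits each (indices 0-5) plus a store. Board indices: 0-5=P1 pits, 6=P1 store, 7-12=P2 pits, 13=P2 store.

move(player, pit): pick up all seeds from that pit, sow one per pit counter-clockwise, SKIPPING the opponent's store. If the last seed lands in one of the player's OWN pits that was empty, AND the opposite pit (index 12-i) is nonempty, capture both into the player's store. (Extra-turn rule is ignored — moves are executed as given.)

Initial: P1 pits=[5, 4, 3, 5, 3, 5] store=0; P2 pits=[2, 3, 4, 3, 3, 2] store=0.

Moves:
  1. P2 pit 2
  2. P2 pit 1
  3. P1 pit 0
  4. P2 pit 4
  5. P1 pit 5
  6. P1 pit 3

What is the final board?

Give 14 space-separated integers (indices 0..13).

Answer: 1 6 5 0 5 1 2 4 2 3 6 1 4 2

Derivation:
Move 1: P2 pit2 -> P1=[5,4,3,5,3,5](0) P2=[2,3,0,4,4,3](1)
Move 2: P2 pit1 -> P1=[5,4,3,5,3,5](0) P2=[2,0,1,5,5,3](1)
Move 3: P1 pit0 -> P1=[0,5,4,6,4,6](0) P2=[2,0,1,5,5,3](1)
Move 4: P2 pit4 -> P1=[1,6,5,6,4,6](0) P2=[2,0,1,5,0,4](2)
Move 5: P1 pit5 -> P1=[1,6,5,6,4,0](1) P2=[3,1,2,6,1,4](2)
Move 6: P1 pit3 -> P1=[1,6,5,0,5,1](2) P2=[4,2,3,6,1,4](2)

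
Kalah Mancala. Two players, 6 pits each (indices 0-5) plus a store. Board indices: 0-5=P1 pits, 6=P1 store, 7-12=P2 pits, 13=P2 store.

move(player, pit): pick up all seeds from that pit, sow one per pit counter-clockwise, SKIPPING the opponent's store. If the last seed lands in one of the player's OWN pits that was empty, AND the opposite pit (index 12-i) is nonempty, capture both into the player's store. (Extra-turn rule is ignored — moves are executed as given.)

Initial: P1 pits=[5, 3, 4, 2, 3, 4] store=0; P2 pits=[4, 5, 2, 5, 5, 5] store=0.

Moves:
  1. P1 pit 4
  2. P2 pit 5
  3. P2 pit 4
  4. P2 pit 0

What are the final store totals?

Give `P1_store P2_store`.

Answer: 1 2

Derivation:
Move 1: P1 pit4 -> P1=[5,3,4,2,0,5](1) P2=[5,5,2,5,5,5](0)
Move 2: P2 pit5 -> P1=[6,4,5,3,0,5](1) P2=[5,5,2,5,5,0](1)
Move 3: P2 pit4 -> P1=[7,5,6,3,0,5](1) P2=[5,5,2,5,0,1](2)
Move 4: P2 pit0 -> P1=[7,5,6,3,0,5](1) P2=[0,6,3,6,1,2](2)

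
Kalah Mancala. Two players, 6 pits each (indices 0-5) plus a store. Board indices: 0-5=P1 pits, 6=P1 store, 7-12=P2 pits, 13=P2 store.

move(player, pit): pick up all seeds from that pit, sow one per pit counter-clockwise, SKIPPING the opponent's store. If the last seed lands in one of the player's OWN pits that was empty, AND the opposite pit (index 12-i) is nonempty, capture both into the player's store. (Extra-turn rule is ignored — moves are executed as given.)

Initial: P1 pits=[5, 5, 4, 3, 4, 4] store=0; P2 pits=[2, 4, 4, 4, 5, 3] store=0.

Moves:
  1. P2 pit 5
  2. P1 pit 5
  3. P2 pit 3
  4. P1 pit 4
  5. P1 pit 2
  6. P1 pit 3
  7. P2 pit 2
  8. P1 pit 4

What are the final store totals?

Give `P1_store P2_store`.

Answer: 5 3

Derivation:
Move 1: P2 pit5 -> P1=[6,6,4,3,4,4](0) P2=[2,4,4,4,5,0](1)
Move 2: P1 pit5 -> P1=[6,6,4,3,4,0](1) P2=[3,5,5,4,5,0](1)
Move 3: P2 pit3 -> P1=[7,6,4,3,4,0](1) P2=[3,5,5,0,6,1](2)
Move 4: P1 pit4 -> P1=[7,6,4,3,0,1](2) P2=[4,6,5,0,6,1](2)
Move 5: P1 pit2 -> P1=[7,6,0,4,1,2](3) P2=[4,6,5,0,6,1](2)
Move 6: P1 pit3 -> P1=[7,6,0,0,2,3](4) P2=[5,6,5,0,6,1](2)
Move 7: P2 pit2 -> P1=[8,6,0,0,2,3](4) P2=[5,6,0,1,7,2](3)
Move 8: P1 pit4 -> P1=[8,6,0,0,0,4](5) P2=[5,6,0,1,7,2](3)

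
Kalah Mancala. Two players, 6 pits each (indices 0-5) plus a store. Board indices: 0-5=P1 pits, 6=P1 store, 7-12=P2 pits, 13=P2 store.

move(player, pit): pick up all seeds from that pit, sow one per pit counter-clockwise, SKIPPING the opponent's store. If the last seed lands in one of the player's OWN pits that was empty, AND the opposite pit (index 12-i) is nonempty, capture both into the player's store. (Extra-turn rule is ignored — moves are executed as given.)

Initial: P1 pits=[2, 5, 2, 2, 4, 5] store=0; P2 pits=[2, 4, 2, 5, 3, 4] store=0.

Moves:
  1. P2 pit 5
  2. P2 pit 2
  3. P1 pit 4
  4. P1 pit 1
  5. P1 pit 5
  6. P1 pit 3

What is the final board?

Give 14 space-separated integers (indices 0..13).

Answer: 3 0 4 0 2 1 4 5 6 1 7 5 1 1

Derivation:
Move 1: P2 pit5 -> P1=[3,6,3,2,4,5](0) P2=[2,4,2,5,3,0](1)
Move 2: P2 pit2 -> P1=[3,6,3,2,4,5](0) P2=[2,4,0,6,4,0](1)
Move 3: P1 pit4 -> P1=[3,6,3,2,0,6](1) P2=[3,5,0,6,4,0](1)
Move 4: P1 pit1 -> P1=[3,0,4,3,1,7](2) P2=[4,5,0,6,4,0](1)
Move 5: P1 pit5 -> P1=[3,0,4,3,1,0](3) P2=[5,6,1,7,5,1](1)
Move 6: P1 pit3 -> P1=[3,0,4,0,2,1](4) P2=[5,6,1,7,5,1](1)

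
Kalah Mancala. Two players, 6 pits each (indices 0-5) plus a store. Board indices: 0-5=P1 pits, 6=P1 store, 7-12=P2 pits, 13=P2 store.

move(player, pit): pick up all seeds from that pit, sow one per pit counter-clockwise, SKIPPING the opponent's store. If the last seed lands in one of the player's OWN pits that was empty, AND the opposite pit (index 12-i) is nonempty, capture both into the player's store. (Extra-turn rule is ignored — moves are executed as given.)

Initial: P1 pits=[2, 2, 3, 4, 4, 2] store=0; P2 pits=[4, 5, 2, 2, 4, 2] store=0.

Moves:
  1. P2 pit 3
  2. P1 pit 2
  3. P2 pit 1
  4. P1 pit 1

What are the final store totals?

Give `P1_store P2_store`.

Answer: 0 1

Derivation:
Move 1: P2 pit3 -> P1=[2,2,3,4,4,2](0) P2=[4,5,2,0,5,3](0)
Move 2: P1 pit2 -> P1=[2,2,0,5,5,3](0) P2=[4,5,2,0,5,3](0)
Move 3: P2 pit1 -> P1=[2,2,0,5,5,3](0) P2=[4,0,3,1,6,4](1)
Move 4: P1 pit1 -> P1=[2,0,1,6,5,3](0) P2=[4,0,3,1,6,4](1)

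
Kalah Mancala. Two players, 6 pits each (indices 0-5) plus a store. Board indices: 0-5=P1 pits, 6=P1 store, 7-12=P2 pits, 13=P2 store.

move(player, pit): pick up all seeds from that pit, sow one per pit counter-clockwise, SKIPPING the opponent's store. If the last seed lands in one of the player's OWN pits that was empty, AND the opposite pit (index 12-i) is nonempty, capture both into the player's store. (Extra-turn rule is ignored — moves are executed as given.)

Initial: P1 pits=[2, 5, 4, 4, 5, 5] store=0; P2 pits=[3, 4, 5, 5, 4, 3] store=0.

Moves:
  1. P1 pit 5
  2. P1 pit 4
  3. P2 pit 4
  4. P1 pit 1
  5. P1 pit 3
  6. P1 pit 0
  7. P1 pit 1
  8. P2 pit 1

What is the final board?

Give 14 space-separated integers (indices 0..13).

Answer: 1 1 7 0 2 3 12 7 0 1 7 1 5 2

Derivation:
Move 1: P1 pit5 -> P1=[2,5,4,4,5,0](1) P2=[4,5,6,6,4,3](0)
Move 2: P1 pit4 -> P1=[2,5,4,4,0,1](2) P2=[5,6,7,6,4,3](0)
Move 3: P2 pit4 -> P1=[3,6,4,4,0,1](2) P2=[5,6,7,6,0,4](1)
Move 4: P1 pit1 -> P1=[3,0,5,5,1,2](3) P2=[6,6,7,6,0,4](1)
Move 5: P1 pit3 -> P1=[3,0,5,0,2,3](4) P2=[7,7,7,6,0,4](1)
Move 6: P1 pit0 -> P1=[0,1,6,0,2,3](12) P2=[7,7,0,6,0,4](1)
Move 7: P1 pit1 -> P1=[0,0,7,0,2,3](12) P2=[7,7,0,6,0,4](1)
Move 8: P2 pit1 -> P1=[1,1,7,0,2,3](12) P2=[7,0,1,7,1,5](2)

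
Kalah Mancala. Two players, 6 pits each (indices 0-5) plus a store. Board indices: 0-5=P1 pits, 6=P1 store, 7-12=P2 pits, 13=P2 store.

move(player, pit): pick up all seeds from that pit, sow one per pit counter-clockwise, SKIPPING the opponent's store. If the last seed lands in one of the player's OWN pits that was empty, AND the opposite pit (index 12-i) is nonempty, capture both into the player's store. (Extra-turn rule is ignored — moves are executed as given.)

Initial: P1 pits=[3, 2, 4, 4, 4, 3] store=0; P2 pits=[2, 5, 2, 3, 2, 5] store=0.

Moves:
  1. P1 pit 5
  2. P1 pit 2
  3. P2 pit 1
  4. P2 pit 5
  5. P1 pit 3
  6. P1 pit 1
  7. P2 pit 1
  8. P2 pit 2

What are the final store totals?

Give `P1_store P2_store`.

Move 1: P1 pit5 -> P1=[3,2,4,4,4,0](1) P2=[3,6,2,3,2,5](0)
Move 2: P1 pit2 -> P1=[3,2,0,5,5,1](2) P2=[3,6,2,3,2,5](0)
Move 3: P2 pit1 -> P1=[4,2,0,5,5,1](2) P2=[3,0,3,4,3,6](1)
Move 4: P2 pit5 -> P1=[5,3,1,6,6,1](2) P2=[3,0,3,4,3,0](2)
Move 5: P1 pit3 -> P1=[5,3,1,0,7,2](3) P2=[4,1,4,4,3,0](2)
Move 6: P1 pit1 -> P1=[5,0,2,1,8,2](3) P2=[4,1,4,4,3,0](2)
Move 7: P2 pit1 -> P1=[5,0,2,1,8,2](3) P2=[4,0,5,4,3,0](2)
Move 8: P2 pit2 -> P1=[6,0,2,1,8,2](3) P2=[4,0,0,5,4,1](3)

Answer: 3 3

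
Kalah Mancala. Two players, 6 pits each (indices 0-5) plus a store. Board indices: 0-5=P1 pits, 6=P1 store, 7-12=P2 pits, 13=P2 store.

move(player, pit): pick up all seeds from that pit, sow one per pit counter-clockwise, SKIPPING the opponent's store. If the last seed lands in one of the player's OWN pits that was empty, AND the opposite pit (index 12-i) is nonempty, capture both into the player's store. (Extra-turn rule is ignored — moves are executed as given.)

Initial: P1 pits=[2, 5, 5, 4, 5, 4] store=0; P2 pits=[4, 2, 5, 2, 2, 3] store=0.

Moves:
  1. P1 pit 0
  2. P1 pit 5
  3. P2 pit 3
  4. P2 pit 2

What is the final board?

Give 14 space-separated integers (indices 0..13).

Move 1: P1 pit0 -> P1=[0,6,6,4,5,4](0) P2=[4,2,5,2,2,3](0)
Move 2: P1 pit5 -> P1=[0,6,6,4,5,0](1) P2=[5,3,6,2,2,3](0)
Move 3: P2 pit3 -> P1=[0,6,6,4,5,0](1) P2=[5,3,6,0,3,4](0)
Move 4: P2 pit2 -> P1=[1,7,6,4,5,0](1) P2=[5,3,0,1,4,5](1)

Answer: 1 7 6 4 5 0 1 5 3 0 1 4 5 1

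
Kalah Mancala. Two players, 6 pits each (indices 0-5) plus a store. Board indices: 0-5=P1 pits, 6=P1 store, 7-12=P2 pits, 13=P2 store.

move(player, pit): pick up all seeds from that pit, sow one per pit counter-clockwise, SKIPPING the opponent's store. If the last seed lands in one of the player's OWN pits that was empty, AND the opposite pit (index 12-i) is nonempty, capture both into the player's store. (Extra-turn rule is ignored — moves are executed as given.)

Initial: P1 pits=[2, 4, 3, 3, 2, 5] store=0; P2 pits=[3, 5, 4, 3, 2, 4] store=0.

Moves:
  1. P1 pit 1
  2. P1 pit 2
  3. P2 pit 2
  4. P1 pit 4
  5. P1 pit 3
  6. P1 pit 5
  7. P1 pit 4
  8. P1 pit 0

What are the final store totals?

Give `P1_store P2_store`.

Answer: 18 1

Derivation:
Move 1: P1 pit1 -> P1=[2,0,4,4,3,6](0) P2=[3,5,4,3,2,4](0)
Move 2: P1 pit2 -> P1=[2,0,0,5,4,7](1) P2=[3,5,4,3,2,4](0)
Move 3: P2 pit2 -> P1=[2,0,0,5,4,7](1) P2=[3,5,0,4,3,5](1)
Move 4: P1 pit4 -> P1=[2,0,0,5,0,8](2) P2=[4,6,0,4,3,5](1)
Move 5: P1 pit3 -> P1=[2,0,0,0,1,9](3) P2=[5,7,0,4,3,5](1)
Move 6: P1 pit5 -> P1=[3,0,0,0,1,0](9) P2=[6,8,1,5,0,6](1)
Move 7: P1 pit4 -> P1=[3,0,0,0,0,0](16) P2=[0,8,1,5,0,6](1)
Move 8: P1 pit0 -> P1=[0,1,1,0,0,0](18) P2=[0,8,0,5,0,6](1)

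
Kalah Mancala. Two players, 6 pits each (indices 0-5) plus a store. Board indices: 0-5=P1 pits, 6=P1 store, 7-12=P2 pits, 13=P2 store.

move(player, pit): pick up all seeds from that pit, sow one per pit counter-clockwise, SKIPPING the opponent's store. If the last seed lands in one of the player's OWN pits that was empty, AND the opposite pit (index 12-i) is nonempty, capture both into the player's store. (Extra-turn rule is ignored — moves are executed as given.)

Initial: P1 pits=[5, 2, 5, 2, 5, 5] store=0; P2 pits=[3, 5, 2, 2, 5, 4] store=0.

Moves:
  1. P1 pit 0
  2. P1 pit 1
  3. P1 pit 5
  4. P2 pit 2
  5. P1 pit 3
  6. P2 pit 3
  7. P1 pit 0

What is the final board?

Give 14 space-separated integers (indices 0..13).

Move 1: P1 pit0 -> P1=[0,3,6,3,6,6](0) P2=[3,5,2,2,5,4](0)
Move 2: P1 pit1 -> P1=[0,0,7,4,7,6](0) P2=[3,5,2,2,5,4](0)
Move 3: P1 pit5 -> P1=[0,0,7,4,7,0](1) P2=[4,6,3,3,6,4](0)
Move 4: P2 pit2 -> P1=[0,0,7,4,7,0](1) P2=[4,6,0,4,7,5](0)
Move 5: P1 pit3 -> P1=[0,0,7,0,8,1](2) P2=[5,6,0,4,7,5](0)
Move 6: P2 pit3 -> P1=[1,0,7,0,8,1](2) P2=[5,6,0,0,8,6](1)
Move 7: P1 pit0 -> P1=[0,0,7,0,8,1](11) P2=[5,6,0,0,0,6](1)

Answer: 0 0 7 0 8 1 11 5 6 0 0 0 6 1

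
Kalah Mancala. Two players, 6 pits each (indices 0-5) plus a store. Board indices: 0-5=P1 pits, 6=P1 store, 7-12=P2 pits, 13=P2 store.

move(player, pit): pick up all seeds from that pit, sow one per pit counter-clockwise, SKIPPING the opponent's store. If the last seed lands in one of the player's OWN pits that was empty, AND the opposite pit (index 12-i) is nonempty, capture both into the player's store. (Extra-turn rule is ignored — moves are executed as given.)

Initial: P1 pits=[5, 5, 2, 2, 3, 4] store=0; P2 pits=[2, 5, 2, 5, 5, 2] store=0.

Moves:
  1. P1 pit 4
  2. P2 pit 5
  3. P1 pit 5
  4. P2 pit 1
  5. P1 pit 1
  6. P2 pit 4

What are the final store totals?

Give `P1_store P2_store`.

Move 1: P1 pit4 -> P1=[5,5,2,2,0,5](1) P2=[3,5,2,5,5,2](0)
Move 2: P2 pit5 -> P1=[6,5,2,2,0,5](1) P2=[3,5,2,5,5,0](1)
Move 3: P1 pit5 -> P1=[6,5,2,2,0,0](2) P2=[4,6,3,6,5,0](1)
Move 4: P2 pit1 -> P1=[7,5,2,2,0,0](2) P2=[4,0,4,7,6,1](2)
Move 5: P1 pit1 -> P1=[7,0,3,3,1,1](3) P2=[4,0,4,7,6,1](2)
Move 6: P2 pit4 -> P1=[8,1,4,4,1,1](3) P2=[4,0,4,7,0,2](3)

Answer: 3 3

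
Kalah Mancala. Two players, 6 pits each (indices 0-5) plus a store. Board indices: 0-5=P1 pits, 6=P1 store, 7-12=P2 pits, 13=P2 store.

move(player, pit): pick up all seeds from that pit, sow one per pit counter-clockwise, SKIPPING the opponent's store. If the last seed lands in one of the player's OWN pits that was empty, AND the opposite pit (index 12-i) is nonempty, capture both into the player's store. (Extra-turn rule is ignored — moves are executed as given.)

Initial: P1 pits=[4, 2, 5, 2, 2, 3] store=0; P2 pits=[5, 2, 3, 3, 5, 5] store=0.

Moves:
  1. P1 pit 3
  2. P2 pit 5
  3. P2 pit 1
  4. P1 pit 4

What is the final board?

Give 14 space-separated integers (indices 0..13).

Answer: 5 3 6 1 0 5 1 6 0 4 4 5 0 1

Derivation:
Move 1: P1 pit3 -> P1=[4,2,5,0,3,4](0) P2=[5,2,3,3,5,5](0)
Move 2: P2 pit5 -> P1=[5,3,6,1,3,4](0) P2=[5,2,3,3,5,0](1)
Move 3: P2 pit1 -> P1=[5,3,6,1,3,4](0) P2=[5,0,4,4,5,0](1)
Move 4: P1 pit4 -> P1=[5,3,6,1,0,5](1) P2=[6,0,4,4,5,0](1)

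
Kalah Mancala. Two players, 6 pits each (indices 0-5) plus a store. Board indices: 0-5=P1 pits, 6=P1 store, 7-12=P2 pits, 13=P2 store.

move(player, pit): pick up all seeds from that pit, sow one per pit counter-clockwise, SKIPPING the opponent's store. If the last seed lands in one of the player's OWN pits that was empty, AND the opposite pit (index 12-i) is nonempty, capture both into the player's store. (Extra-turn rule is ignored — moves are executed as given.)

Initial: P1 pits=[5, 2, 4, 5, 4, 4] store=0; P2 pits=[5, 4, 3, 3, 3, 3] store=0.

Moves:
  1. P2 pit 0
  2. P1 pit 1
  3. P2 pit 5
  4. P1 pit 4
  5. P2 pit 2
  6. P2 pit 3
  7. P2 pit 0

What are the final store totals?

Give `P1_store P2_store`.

Answer: 1 3

Derivation:
Move 1: P2 pit0 -> P1=[5,2,4,5,4,4](0) P2=[0,5,4,4,4,4](0)
Move 2: P1 pit1 -> P1=[5,0,5,6,4,4](0) P2=[0,5,4,4,4,4](0)
Move 3: P2 pit5 -> P1=[6,1,6,6,4,4](0) P2=[0,5,4,4,4,0](1)
Move 4: P1 pit4 -> P1=[6,1,6,6,0,5](1) P2=[1,6,4,4,4,0](1)
Move 5: P2 pit2 -> P1=[6,1,6,6,0,5](1) P2=[1,6,0,5,5,1](2)
Move 6: P2 pit3 -> P1=[7,2,6,6,0,5](1) P2=[1,6,0,0,6,2](3)
Move 7: P2 pit0 -> P1=[7,2,6,6,0,5](1) P2=[0,7,0,0,6,2](3)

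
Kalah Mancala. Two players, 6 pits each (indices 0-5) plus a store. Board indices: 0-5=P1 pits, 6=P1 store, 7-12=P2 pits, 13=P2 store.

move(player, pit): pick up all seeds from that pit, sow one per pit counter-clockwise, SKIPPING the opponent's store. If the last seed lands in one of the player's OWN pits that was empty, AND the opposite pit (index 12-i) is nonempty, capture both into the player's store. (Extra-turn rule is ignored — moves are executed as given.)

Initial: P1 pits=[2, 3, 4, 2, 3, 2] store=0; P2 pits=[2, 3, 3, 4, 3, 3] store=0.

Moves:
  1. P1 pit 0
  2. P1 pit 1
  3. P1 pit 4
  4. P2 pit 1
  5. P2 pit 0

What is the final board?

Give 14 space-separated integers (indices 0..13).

Answer: 0 0 6 3 0 4 1 0 1 5 6 4 4 0

Derivation:
Move 1: P1 pit0 -> P1=[0,4,5,2,3,2](0) P2=[2,3,3,4,3,3](0)
Move 2: P1 pit1 -> P1=[0,0,6,3,4,3](0) P2=[2,3,3,4,3,3](0)
Move 3: P1 pit4 -> P1=[0,0,6,3,0,4](1) P2=[3,4,3,4,3,3](0)
Move 4: P2 pit1 -> P1=[0,0,6,3,0,4](1) P2=[3,0,4,5,4,4](0)
Move 5: P2 pit0 -> P1=[0,0,6,3,0,4](1) P2=[0,1,5,6,4,4](0)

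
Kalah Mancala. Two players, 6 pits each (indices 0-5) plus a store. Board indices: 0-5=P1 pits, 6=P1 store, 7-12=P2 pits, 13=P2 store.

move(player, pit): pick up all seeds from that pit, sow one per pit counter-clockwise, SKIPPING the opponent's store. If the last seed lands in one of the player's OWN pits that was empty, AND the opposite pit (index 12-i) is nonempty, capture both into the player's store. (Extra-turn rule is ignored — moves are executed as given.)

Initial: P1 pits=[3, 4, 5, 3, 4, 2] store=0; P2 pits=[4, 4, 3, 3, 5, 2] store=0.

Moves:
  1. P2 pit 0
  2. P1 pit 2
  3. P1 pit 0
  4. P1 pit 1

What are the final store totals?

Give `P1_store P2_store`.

Move 1: P2 pit0 -> P1=[3,4,5,3,4,2](0) P2=[0,5,4,4,6,2](0)
Move 2: P1 pit2 -> P1=[3,4,0,4,5,3](1) P2=[1,5,4,4,6,2](0)
Move 3: P1 pit0 -> P1=[0,5,1,5,5,3](1) P2=[1,5,4,4,6,2](0)
Move 4: P1 pit1 -> P1=[0,0,2,6,6,4](2) P2=[1,5,4,4,6,2](0)

Answer: 2 0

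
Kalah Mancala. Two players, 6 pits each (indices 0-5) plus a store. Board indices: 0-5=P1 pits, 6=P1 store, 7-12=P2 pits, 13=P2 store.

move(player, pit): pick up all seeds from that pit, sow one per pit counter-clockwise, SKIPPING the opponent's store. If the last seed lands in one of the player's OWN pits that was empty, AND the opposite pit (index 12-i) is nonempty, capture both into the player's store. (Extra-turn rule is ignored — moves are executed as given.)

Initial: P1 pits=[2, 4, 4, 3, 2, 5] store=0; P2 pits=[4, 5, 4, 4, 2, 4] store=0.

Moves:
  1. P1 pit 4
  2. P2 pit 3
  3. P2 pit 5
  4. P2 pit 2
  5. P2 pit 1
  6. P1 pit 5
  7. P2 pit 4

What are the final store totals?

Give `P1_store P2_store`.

Answer: 2 5

Derivation:
Move 1: P1 pit4 -> P1=[2,4,4,3,0,6](1) P2=[4,5,4,4,2,4](0)
Move 2: P2 pit3 -> P1=[3,4,4,3,0,6](1) P2=[4,5,4,0,3,5](1)
Move 3: P2 pit5 -> P1=[4,5,5,4,0,6](1) P2=[4,5,4,0,3,0](2)
Move 4: P2 pit2 -> P1=[4,5,5,4,0,6](1) P2=[4,5,0,1,4,1](3)
Move 5: P2 pit1 -> P1=[4,5,5,4,0,6](1) P2=[4,0,1,2,5,2](4)
Move 6: P1 pit5 -> P1=[4,5,5,4,0,0](2) P2=[5,1,2,3,6,2](4)
Move 7: P2 pit4 -> P1=[5,6,6,5,0,0](2) P2=[5,1,2,3,0,3](5)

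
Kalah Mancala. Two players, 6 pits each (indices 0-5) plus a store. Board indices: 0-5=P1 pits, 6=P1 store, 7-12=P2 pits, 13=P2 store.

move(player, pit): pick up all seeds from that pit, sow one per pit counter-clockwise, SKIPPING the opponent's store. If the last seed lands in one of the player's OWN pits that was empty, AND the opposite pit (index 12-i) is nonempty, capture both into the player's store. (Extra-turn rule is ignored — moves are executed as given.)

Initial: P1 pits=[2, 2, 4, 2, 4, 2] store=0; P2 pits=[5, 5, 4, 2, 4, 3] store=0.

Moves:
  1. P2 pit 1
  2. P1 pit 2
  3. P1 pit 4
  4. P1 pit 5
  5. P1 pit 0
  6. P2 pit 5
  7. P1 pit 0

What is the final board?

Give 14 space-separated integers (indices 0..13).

Answer: 0 5 1 3 0 0 7 7 2 7 0 5 0 2

Derivation:
Move 1: P2 pit1 -> P1=[2,2,4,2,4,2](0) P2=[5,0,5,3,5,4](1)
Move 2: P1 pit2 -> P1=[2,2,0,3,5,3](1) P2=[5,0,5,3,5,4](1)
Move 3: P1 pit4 -> P1=[2,2,0,3,0,4](2) P2=[6,1,6,3,5,4](1)
Move 4: P1 pit5 -> P1=[2,2,0,3,0,0](3) P2=[7,2,7,3,5,4](1)
Move 5: P1 pit0 -> P1=[0,3,0,3,0,0](7) P2=[7,2,7,0,5,4](1)
Move 6: P2 pit5 -> P1=[1,4,1,3,0,0](7) P2=[7,2,7,0,5,0](2)
Move 7: P1 pit0 -> P1=[0,5,1,3,0,0](7) P2=[7,2,7,0,5,0](2)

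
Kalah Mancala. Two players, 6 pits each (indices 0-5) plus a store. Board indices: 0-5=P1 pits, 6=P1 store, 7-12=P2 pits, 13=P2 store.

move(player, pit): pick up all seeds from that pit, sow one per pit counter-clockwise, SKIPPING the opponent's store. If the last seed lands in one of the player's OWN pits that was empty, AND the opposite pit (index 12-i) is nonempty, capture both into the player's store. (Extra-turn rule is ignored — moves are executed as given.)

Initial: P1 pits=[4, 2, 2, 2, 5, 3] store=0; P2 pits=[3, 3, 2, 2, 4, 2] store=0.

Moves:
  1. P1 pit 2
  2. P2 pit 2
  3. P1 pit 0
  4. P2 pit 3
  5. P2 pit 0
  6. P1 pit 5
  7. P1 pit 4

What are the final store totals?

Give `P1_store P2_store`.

Move 1: P1 pit2 -> P1=[4,2,0,3,6,3](0) P2=[3,3,2,2,4,2](0)
Move 2: P2 pit2 -> P1=[4,2,0,3,6,3](0) P2=[3,3,0,3,5,2](0)
Move 3: P1 pit0 -> P1=[0,3,1,4,7,3](0) P2=[3,3,0,3,5,2](0)
Move 4: P2 pit3 -> P1=[0,3,1,4,7,3](0) P2=[3,3,0,0,6,3](1)
Move 5: P2 pit0 -> P1=[0,3,0,4,7,3](0) P2=[0,4,1,0,6,3](3)
Move 6: P1 pit5 -> P1=[0,3,0,4,7,0](1) P2=[1,5,1,0,6,3](3)
Move 7: P1 pit4 -> P1=[0,3,0,4,0,1](2) P2=[2,6,2,1,7,3](3)

Answer: 2 3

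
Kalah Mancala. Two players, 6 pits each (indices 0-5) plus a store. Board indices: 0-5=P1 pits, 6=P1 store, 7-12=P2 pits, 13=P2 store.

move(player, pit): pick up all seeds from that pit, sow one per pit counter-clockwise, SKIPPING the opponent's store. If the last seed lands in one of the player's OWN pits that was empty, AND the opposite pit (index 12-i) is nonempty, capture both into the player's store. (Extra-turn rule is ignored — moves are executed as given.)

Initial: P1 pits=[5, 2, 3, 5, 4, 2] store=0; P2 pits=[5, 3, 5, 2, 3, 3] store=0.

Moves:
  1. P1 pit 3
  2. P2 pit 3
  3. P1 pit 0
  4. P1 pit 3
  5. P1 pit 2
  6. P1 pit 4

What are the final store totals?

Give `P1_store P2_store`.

Answer: 3 0

Derivation:
Move 1: P1 pit3 -> P1=[5,2,3,0,5,3](1) P2=[6,4,5,2,3,3](0)
Move 2: P2 pit3 -> P1=[5,2,3,0,5,3](1) P2=[6,4,5,0,4,4](0)
Move 3: P1 pit0 -> P1=[0,3,4,1,6,4](1) P2=[6,4,5,0,4,4](0)
Move 4: P1 pit3 -> P1=[0,3,4,0,7,4](1) P2=[6,4,5,0,4,4](0)
Move 5: P1 pit2 -> P1=[0,3,0,1,8,5](2) P2=[6,4,5,0,4,4](0)
Move 6: P1 pit4 -> P1=[0,3,0,1,0,6](3) P2=[7,5,6,1,5,5](0)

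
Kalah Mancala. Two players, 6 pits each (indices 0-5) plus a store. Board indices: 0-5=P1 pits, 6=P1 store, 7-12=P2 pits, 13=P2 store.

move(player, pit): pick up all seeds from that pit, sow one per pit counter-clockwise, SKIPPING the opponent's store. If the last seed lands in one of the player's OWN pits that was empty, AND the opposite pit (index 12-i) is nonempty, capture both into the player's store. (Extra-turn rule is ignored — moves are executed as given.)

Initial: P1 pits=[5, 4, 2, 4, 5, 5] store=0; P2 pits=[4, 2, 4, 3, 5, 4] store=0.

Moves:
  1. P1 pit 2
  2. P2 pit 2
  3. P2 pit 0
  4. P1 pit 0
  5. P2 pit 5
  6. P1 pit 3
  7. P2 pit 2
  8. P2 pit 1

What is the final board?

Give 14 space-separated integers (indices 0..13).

Move 1: P1 pit2 -> P1=[5,4,0,5,6,5](0) P2=[4,2,4,3,5,4](0)
Move 2: P2 pit2 -> P1=[5,4,0,5,6,5](0) P2=[4,2,0,4,6,5](1)
Move 3: P2 pit0 -> P1=[5,4,0,5,6,5](0) P2=[0,3,1,5,7,5](1)
Move 4: P1 pit0 -> P1=[0,5,1,6,7,6](0) P2=[0,3,1,5,7,5](1)
Move 5: P2 pit5 -> P1=[1,6,2,7,7,6](0) P2=[0,3,1,5,7,0](2)
Move 6: P1 pit3 -> P1=[1,6,2,0,8,7](1) P2=[1,4,2,6,7,0](2)
Move 7: P2 pit2 -> P1=[1,6,2,0,8,7](1) P2=[1,4,0,7,8,0](2)
Move 8: P2 pit1 -> P1=[0,6,2,0,8,7](1) P2=[1,0,1,8,9,0](4)

Answer: 0 6 2 0 8 7 1 1 0 1 8 9 0 4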